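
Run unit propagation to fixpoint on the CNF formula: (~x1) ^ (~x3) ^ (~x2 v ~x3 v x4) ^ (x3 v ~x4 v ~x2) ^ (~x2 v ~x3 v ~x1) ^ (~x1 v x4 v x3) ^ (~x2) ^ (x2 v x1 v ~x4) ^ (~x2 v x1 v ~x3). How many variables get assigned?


Unit propagation repeatedly assigns the literal in any unit clause, then simplifies.
Assignments in order: x1 = F, x3 = F, x2 = F, x4 = F.
No further unit clauses remain.
Total variables assigned = 4.

4


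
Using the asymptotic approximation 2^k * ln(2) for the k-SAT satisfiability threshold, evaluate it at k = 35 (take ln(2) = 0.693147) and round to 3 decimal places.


Using the asymptotic formula: threshold ~ 2^k * ln(2).
2^35 = 34359738368.
34359738368 * 0.693147 = 23816349570.564.

23816349570.564


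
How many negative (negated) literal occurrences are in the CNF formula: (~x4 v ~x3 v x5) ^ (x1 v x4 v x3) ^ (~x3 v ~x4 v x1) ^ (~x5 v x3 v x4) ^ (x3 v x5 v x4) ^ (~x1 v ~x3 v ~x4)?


Scan each clause for negated literals.
Clause 1: 2 negative; Clause 2: 0 negative; Clause 3: 2 negative; Clause 4: 1 negative; Clause 5: 0 negative; Clause 6: 3 negative.
Total negative literal occurrences = 8.

8


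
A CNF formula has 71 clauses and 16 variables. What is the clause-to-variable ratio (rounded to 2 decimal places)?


Clause-to-variable ratio = clauses / variables.
71 / 16 = 4.44.

4.44


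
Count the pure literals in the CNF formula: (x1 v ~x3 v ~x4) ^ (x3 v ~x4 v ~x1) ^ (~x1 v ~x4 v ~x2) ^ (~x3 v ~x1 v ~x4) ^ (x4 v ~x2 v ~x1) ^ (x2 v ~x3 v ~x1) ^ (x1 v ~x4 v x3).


A pure literal appears in only one polarity across all clauses.
No pure literals found.
Count = 0.

0


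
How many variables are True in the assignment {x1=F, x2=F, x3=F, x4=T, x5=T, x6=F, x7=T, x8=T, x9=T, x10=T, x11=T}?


The weight is the number of variables assigned True.
True variables: x4, x5, x7, x8, x9, x10, x11.
Weight = 7.

7


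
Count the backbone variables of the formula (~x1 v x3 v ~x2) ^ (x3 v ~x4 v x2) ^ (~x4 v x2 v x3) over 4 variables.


Find all satisfying assignments: 12 model(s).
Check which variables have the same value in every model.
No variable is fixed across all models.
Backbone size = 0.

0


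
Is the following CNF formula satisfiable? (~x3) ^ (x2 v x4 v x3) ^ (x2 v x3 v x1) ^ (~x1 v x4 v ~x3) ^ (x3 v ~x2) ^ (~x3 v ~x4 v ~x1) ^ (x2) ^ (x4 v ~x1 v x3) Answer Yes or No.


Check all 16 possible truth assignments.
Number of satisfying assignments found: 0.
The formula is unsatisfiable.

No


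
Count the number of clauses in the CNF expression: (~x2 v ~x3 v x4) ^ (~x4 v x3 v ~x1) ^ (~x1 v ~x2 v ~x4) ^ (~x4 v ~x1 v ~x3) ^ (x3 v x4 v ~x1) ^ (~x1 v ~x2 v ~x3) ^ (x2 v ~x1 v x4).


Each group enclosed in parentheses joined by ^ is one clause.
Counting the conjuncts: 7 clauses.

7


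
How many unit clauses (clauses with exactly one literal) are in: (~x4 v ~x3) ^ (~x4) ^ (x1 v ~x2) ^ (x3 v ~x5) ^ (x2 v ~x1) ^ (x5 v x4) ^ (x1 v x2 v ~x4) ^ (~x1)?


A unit clause contains exactly one literal.
Unit clauses found: (~x4), (~x1).
Count = 2.

2


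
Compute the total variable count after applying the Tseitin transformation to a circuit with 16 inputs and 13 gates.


The Tseitin transformation introduces one auxiliary variable per gate.
Total variables = inputs + gates = 16 + 13 = 29.

29


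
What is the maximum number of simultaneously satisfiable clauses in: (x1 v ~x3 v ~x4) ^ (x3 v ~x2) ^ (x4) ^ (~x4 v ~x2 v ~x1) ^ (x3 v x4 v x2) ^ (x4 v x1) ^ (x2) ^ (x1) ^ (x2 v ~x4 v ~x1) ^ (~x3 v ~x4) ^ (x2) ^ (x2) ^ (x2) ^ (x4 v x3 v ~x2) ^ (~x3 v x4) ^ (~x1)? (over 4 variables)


Enumerate all 16 truth assignments.
For each, count how many of the 16 clauses are satisfied.
The formula is not fully satisfiable, so the maximum is below 16.
Maximum simultaneously satisfiable clauses = 14.

14


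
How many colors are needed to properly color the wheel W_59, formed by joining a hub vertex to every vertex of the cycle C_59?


W_59 consists of the cycle C_59 together with a hub vertex adjacent to every cycle vertex.
The cycle C_59 needs 3 colors (odd cycle -> 3).
The hub is adjacent to every cycle vertex, so it must receive a new color distinct from all of them.
Chromatic number = 3 + 1 = 4.

4


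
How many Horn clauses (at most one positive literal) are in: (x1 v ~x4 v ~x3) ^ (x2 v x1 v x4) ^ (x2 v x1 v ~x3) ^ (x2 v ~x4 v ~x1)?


A Horn clause has at most one positive literal.
Clause 1: 1 positive lit(s) -> Horn
Clause 2: 3 positive lit(s) -> not Horn
Clause 3: 2 positive lit(s) -> not Horn
Clause 4: 1 positive lit(s) -> Horn
Total Horn clauses = 2.

2


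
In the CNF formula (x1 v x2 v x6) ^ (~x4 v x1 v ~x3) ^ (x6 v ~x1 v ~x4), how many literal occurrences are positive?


Scan each clause for unnegated literals.
Clause 1: 3 positive; Clause 2: 1 positive; Clause 3: 1 positive.
Total positive literal occurrences = 5.

5


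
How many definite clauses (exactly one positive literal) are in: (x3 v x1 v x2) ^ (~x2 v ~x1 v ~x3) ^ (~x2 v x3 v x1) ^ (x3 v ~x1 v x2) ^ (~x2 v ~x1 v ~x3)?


A definite clause has exactly one positive literal.
Clause 1: 3 positive -> not definite
Clause 2: 0 positive -> not definite
Clause 3: 2 positive -> not definite
Clause 4: 2 positive -> not definite
Clause 5: 0 positive -> not definite
Definite clause count = 0.

0


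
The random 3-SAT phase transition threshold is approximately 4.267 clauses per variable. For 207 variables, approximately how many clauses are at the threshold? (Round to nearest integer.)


The 3-SAT phase transition occurs at approximately 4.267 clauses per variable.
m = 4.267 * 207 = 883.269.
Rounded to nearest integer: 883.

883


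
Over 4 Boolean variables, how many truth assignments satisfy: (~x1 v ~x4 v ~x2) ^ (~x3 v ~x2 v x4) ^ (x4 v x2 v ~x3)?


Enumerate all 16 truth assignments over 4 variables.
Test each against every clause.
Satisfying assignments found: 10.

10


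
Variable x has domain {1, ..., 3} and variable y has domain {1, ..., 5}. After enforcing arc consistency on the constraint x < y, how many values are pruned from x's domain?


For the constraint x < y, x needs a supporting value in y's domain.
x can be at most 4 (one less than y's maximum).
Valid x values from domain: 3 out of 3.
Pruned = 3 - 3 = 0.

0


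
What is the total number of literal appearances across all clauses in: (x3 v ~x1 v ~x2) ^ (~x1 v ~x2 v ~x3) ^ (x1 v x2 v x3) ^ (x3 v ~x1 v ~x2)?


Clause lengths: 3, 3, 3, 3.
Sum = 3 + 3 + 3 + 3 = 12.

12


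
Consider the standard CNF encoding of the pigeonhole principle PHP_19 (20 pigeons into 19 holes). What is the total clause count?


The PHP encoding has two parts:
1) At-least-one-hole clauses: 20 (one per pigeon, each with 19 literals).
2) At-most-one-pigeon-per-hole clauses: 19 holes * C(20,2) = 19 * 190 = 3610.
Total clauses = 20 + 3610 = 3630.

3630


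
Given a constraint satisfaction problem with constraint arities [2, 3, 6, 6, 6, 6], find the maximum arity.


The arities are: 2, 3, 6, 6, 6, 6.
Scan for the maximum value.
Maximum arity = 6.

6


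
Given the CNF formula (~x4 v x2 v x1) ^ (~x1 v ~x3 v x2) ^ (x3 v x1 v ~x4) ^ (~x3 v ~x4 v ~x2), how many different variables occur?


Identify each distinct variable in the formula.
Variables found: x1, x2, x3, x4.
Total distinct variables = 4.

4


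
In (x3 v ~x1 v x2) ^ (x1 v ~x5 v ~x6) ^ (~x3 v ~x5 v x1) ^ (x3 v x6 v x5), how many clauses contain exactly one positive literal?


A definite clause has exactly one positive literal.
Clause 1: 2 positive -> not definite
Clause 2: 1 positive -> definite
Clause 3: 1 positive -> definite
Clause 4: 3 positive -> not definite
Definite clause count = 2.

2


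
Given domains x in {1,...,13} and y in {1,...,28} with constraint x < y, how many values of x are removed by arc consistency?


For the constraint x < y, x needs a supporting value in y's domain.
x can be at most 27 (one less than y's maximum).
Valid x values from domain: 13 out of 13.
Pruned = 13 - 13 = 0.

0


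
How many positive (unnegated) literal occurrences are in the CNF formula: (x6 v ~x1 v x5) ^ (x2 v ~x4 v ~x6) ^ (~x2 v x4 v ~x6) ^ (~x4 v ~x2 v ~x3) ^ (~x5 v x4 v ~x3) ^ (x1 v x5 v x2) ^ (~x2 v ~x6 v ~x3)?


Scan each clause for unnegated literals.
Clause 1: 2 positive; Clause 2: 1 positive; Clause 3: 1 positive; Clause 4: 0 positive; Clause 5: 1 positive; Clause 6: 3 positive; Clause 7: 0 positive.
Total positive literal occurrences = 8.

8


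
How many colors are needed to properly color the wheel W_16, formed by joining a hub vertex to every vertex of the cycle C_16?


W_16 consists of the cycle C_16 together with a hub vertex adjacent to every cycle vertex.
The cycle C_16 needs 2 colors (even cycle -> 2).
The hub is adjacent to every cycle vertex, so it must receive a new color distinct from all of them.
Chromatic number = 2 + 1 = 3.

3


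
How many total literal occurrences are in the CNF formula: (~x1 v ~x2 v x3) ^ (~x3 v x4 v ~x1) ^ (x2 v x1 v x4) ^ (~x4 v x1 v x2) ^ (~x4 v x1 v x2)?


Clause lengths: 3, 3, 3, 3, 3.
Sum = 3 + 3 + 3 + 3 + 3 = 15.

15


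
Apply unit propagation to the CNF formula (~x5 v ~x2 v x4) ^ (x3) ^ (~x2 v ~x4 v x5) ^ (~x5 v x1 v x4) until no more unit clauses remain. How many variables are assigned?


Unit propagation repeatedly assigns the literal in any unit clause, then simplifies.
Assignments in order: x3 = T.
No further unit clauses remain.
Total variables assigned = 1.

1


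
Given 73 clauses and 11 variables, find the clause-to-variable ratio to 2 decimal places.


Clause-to-variable ratio = clauses / variables.
73 / 11 = 6.64.

6.64


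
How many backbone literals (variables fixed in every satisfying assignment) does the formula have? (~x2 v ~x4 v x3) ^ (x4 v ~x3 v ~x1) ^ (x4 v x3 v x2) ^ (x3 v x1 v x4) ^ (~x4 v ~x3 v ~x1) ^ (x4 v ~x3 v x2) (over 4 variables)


Find all satisfying assignments: 6 model(s).
Check which variables have the same value in every model.
No variable is fixed across all models.
Backbone size = 0.

0


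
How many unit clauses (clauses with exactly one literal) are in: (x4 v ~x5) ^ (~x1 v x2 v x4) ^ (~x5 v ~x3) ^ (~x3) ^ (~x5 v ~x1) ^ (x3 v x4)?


A unit clause contains exactly one literal.
Unit clauses found: (~x3).
Count = 1.

1


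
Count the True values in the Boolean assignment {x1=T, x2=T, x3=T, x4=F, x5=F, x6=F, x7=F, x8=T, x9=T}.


The weight is the number of variables assigned True.
True variables: x1, x2, x3, x8, x9.
Weight = 5.

5


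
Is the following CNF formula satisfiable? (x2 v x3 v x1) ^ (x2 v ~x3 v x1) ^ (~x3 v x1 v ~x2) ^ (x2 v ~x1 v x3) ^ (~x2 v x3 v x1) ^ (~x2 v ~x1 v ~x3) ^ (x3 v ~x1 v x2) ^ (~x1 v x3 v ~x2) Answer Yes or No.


Check all 8 possible truth assignments.
Number of satisfying assignments found: 1.
The formula is satisfiable.

Yes


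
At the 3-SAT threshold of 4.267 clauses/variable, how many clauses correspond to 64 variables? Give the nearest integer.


The 3-SAT phase transition occurs at approximately 4.267 clauses per variable.
m = 4.267 * 64 = 273.088.
Rounded to nearest integer: 273.

273


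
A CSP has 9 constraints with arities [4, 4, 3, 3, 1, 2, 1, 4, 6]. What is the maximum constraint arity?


The arities are: 4, 4, 3, 3, 1, 2, 1, 4, 6.
Scan for the maximum value.
Maximum arity = 6.

6


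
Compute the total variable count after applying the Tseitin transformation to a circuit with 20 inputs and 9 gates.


The Tseitin transformation introduces one auxiliary variable per gate.
Total variables = inputs + gates = 20 + 9 = 29.

29


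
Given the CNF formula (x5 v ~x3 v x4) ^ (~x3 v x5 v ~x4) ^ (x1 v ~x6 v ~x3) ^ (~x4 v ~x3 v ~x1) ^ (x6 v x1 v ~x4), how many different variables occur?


Identify each distinct variable in the formula.
Variables found: x1, x3, x4, x5, x6.
Total distinct variables = 5.

5


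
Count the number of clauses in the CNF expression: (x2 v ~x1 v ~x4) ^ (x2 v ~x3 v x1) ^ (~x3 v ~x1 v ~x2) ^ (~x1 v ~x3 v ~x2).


Each group enclosed in parentheses joined by ^ is one clause.
Counting the conjuncts: 4 clauses.

4


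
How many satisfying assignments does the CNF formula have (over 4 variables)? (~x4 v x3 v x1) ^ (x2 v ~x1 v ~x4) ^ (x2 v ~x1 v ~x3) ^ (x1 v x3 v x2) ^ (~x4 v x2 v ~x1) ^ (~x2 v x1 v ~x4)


Enumerate all 16 truth assignments over 4 variables.
Test each against every clause.
Satisfying assignments found: 9.

9


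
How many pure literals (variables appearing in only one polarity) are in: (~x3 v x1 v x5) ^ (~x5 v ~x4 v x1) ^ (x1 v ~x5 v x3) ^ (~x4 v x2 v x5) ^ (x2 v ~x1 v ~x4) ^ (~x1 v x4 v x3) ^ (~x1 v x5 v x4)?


A pure literal appears in only one polarity across all clauses.
Pure literals: x2 (positive only).
Count = 1.

1


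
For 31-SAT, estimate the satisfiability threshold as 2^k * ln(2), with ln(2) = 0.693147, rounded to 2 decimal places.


Using the asymptotic formula: threshold ~ 2^k * ln(2).
2^31 = 2147483648.
2147483648 * 0.693147 = 1488521848.16.

1488521848.16


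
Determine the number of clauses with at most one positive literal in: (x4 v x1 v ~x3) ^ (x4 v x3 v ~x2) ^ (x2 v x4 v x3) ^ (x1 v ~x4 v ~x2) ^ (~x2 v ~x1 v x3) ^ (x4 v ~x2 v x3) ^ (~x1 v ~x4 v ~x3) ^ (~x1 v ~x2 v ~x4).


A Horn clause has at most one positive literal.
Clause 1: 2 positive lit(s) -> not Horn
Clause 2: 2 positive lit(s) -> not Horn
Clause 3: 3 positive lit(s) -> not Horn
Clause 4: 1 positive lit(s) -> Horn
Clause 5: 1 positive lit(s) -> Horn
Clause 6: 2 positive lit(s) -> not Horn
Clause 7: 0 positive lit(s) -> Horn
Clause 8: 0 positive lit(s) -> Horn
Total Horn clauses = 4.

4


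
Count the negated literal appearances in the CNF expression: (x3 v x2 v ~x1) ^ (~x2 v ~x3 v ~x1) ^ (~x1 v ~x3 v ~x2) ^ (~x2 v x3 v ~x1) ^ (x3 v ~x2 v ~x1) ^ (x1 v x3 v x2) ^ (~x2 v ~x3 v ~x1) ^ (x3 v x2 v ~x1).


Scan each clause for negated literals.
Clause 1: 1 negative; Clause 2: 3 negative; Clause 3: 3 negative; Clause 4: 2 negative; Clause 5: 2 negative; Clause 6: 0 negative; Clause 7: 3 negative; Clause 8: 1 negative.
Total negative literal occurrences = 15.

15


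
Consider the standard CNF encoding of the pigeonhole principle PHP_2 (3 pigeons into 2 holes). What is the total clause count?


The PHP encoding has two parts:
1) At-least-one-hole clauses: 3 (one per pigeon, each with 2 literals).
2) At-most-one-pigeon-per-hole clauses: 2 holes * C(3,2) = 2 * 3 = 6.
Total clauses = 3 + 6 = 9.

9


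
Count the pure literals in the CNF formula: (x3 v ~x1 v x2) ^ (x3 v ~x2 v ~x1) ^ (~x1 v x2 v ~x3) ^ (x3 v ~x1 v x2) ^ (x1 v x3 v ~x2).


A pure literal appears in only one polarity across all clauses.
No pure literals found.
Count = 0.

0


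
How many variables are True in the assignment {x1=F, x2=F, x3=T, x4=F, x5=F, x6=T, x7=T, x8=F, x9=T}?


The weight is the number of variables assigned True.
True variables: x3, x6, x7, x9.
Weight = 4.

4


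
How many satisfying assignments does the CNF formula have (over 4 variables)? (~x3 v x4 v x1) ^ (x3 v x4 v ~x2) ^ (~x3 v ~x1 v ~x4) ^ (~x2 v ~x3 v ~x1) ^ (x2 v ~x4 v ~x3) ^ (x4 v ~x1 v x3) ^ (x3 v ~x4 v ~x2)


Enumerate all 16 truth assignments over 4 variables.
Test each against every clause.
Satisfying assignments found: 5.

5


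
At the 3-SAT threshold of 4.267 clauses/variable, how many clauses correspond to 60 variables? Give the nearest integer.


The 3-SAT phase transition occurs at approximately 4.267 clauses per variable.
m = 4.267 * 60 = 256.02.
Rounded to nearest integer: 256.

256


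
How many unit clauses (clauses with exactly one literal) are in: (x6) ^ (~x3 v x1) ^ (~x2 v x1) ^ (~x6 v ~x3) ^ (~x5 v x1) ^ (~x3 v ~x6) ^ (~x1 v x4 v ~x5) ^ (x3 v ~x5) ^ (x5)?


A unit clause contains exactly one literal.
Unit clauses found: (x6), (x5).
Count = 2.

2


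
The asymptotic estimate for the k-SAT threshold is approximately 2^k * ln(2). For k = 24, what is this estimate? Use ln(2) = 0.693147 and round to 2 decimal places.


Using the asymptotic formula: threshold ~ 2^k * ln(2).
2^24 = 16777216.
16777216 * 0.693147 = 11629076.94.

11629076.94


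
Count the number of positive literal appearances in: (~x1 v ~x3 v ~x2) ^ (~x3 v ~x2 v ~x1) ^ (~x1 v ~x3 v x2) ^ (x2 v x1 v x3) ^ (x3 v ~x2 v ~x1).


Scan each clause for unnegated literals.
Clause 1: 0 positive; Clause 2: 0 positive; Clause 3: 1 positive; Clause 4: 3 positive; Clause 5: 1 positive.
Total positive literal occurrences = 5.

5


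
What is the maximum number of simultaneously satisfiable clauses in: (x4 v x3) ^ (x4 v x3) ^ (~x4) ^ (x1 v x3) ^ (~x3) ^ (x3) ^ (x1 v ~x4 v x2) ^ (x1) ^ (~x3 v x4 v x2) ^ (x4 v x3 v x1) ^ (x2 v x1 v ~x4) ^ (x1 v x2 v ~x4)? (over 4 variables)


Enumerate all 16 truth assignments.
For each, count how many of the 12 clauses are satisfied.
The formula is not fully satisfiable, so the maximum is below 12.
Maximum simultaneously satisfiable clauses = 11.

11


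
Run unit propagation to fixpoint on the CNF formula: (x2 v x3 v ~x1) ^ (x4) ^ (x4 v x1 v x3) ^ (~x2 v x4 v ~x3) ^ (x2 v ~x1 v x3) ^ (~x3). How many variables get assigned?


Unit propagation repeatedly assigns the literal in any unit clause, then simplifies.
Assignments in order: x4 = T, x3 = F.
No further unit clauses remain.
Total variables assigned = 2.

2


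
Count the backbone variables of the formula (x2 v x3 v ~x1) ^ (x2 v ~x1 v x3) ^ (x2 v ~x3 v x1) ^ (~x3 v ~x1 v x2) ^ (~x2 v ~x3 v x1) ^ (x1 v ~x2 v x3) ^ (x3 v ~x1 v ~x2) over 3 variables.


Find all satisfying assignments: 2 model(s).
Check which variables have the same value in every model.
No variable is fixed across all models.
Backbone size = 0.

0


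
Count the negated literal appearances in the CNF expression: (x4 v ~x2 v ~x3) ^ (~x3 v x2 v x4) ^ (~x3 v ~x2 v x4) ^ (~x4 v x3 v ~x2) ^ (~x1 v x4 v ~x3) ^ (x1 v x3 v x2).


Scan each clause for negated literals.
Clause 1: 2 negative; Clause 2: 1 negative; Clause 3: 2 negative; Clause 4: 2 negative; Clause 5: 2 negative; Clause 6: 0 negative.
Total negative literal occurrences = 9.

9


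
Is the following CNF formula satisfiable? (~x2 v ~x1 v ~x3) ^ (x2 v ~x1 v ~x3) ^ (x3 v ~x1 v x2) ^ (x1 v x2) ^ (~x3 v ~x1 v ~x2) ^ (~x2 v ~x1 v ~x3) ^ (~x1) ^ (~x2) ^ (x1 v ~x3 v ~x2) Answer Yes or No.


Check all 8 possible truth assignments.
Number of satisfying assignments found: 0.
The formula is unsatisfiable.

No


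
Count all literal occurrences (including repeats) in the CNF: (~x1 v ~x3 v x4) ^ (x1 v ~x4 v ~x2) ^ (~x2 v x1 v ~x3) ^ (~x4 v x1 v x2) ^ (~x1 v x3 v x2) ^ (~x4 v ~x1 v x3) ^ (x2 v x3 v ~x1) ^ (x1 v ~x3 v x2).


Clause lengths: 3, 3, 3, 3, 3, 3, 3, 3.
Sum = 3 + 3 + 3 + 3 + 3 + 3 + 3 + 3 = 24.

24


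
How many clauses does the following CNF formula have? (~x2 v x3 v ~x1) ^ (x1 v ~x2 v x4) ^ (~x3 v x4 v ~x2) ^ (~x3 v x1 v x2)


Each group enclosed in parentheses joined by ^ is one clause.
Counting the conjuncts: 4 clauses.

4


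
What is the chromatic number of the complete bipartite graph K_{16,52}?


K_{16,52} is bipartite by definition: the two parts are independent sets, with every edge crossing between them.
Color all vertices in one part with color 1 and all vertices in the other part with color 2.
Since the graph has at least one edge, one color does not suffice.
Chromatic number = 2.

2


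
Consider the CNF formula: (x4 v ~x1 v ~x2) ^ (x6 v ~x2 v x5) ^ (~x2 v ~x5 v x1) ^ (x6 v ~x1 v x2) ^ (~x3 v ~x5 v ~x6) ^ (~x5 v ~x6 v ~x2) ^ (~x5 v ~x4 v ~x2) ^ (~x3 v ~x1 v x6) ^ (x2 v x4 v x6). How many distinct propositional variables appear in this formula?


Identify each distinct variable in the formula.
Variables found: x1, x2, x3, x4, x5, x6.
Total distinct variables = 6.

6


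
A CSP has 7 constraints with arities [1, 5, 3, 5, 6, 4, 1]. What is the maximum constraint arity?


The arities are: 1, 5, 3, 5, 6, 4, 1.
Scan for the maximum value.
Maximum arity = 6.

6


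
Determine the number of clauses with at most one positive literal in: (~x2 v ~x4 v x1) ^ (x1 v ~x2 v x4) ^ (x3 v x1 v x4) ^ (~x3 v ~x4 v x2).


A Horn clause has at most one positive literal.
Clause 1: 1 positive lit(s) -> Horn
Clause 2: 2 positive lit(s) -> not Horn
Clause 3: 3 positive lit(s) -> not Horn
Clause 4: 1 positive lit(s) -> Horn
Total Horn clauses = 2.

2


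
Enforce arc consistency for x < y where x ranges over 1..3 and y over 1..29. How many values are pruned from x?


For the constraint x < y, x needs a supporting value in y's domain.
x can be at most 28 (one less than y's maximum).
Valid x values from domain: 3 out of 3.
Pruned = 3 - 3 = 0.

0


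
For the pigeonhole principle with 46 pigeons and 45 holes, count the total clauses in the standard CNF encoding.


The PHP encoding has two parts:
1) At-least-one-hole clauses: 46 (one per pigeon, each with 45 literals).
2) At-most-one-pigeon-per-hole clauses: 45 holes * C(46,2) = 45 * 1035 = 46575.
Total clauses = 46 + 46575 = 46621.

46621


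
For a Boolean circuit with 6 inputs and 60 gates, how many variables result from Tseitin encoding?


The Tseitin transformation introduces one auxiliary variable per gate.
Total variables = inputs + gates = 6 + 60 = 66.

66


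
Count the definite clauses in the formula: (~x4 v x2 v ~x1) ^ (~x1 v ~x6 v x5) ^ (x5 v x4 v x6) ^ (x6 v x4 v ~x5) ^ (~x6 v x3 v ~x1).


A definite clause has exactly one positive literal.
Clause 1: 1 positive -> definite
Clause 2: 1 positive -> definite
Clause 3: 3 positive -> not definite
Clause 4: 2 positive -> not definite
Clause 5: 1 positive -> definite
Definite clause count = 3.

3


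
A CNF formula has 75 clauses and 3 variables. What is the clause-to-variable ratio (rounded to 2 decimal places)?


Clause-to-variable ratio = clauses / variables.
75 / 3 = 25.0.

25.0


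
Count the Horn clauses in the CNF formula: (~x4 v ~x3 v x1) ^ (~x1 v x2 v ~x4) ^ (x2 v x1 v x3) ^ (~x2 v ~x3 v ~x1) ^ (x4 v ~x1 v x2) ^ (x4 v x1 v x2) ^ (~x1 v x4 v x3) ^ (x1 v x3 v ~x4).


A Horn clause has at most one positive literal.
Clause 1: 1 positive lit(s) -> Horn
Clause 2: 1 positive lit(s) -> Horn
Clause 3: 3 positive lit(s) -> not Horn
Clause 4: 0 positive lit(s) -> Horn
Clause 5: 2 positive lit(s) -> not Horn
Clause 6: 3 positive lit(s) -> not Horn
Clause 7: 2 positive lit(s) -> not Horn
Clause 8: 2 positive lit(s) -> not Horn
Total Horn clauses = 3.

3


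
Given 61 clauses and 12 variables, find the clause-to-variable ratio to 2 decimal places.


Clause-to-variable ratio = clauses / variables.
61 / 12 = 5.08.

5.08


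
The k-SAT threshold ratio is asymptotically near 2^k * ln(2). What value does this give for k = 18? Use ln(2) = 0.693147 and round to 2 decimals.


Using the asymptotic formula: threshold ~ 2^k * ln(2).
2^18 = 262144.
262144 * 0.693147 = 181704.33.

181704.33


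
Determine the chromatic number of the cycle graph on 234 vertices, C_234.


A cycle on an even number of vertices is bipartite: alternate two colors around the cycle.
Since 234 is even, two colors suffice, and at least two are needed because the graph has edges.
Chromatic number = 2.

2


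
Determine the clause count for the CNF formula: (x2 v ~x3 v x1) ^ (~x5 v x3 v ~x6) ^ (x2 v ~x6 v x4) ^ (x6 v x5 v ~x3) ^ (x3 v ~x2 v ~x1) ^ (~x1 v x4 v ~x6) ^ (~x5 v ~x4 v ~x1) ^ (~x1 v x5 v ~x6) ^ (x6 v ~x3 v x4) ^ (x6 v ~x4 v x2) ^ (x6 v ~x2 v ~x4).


Each group enclosed in parentheses joined by ^ is one clause.
Counting the conjuncts: 11 clauses.

11


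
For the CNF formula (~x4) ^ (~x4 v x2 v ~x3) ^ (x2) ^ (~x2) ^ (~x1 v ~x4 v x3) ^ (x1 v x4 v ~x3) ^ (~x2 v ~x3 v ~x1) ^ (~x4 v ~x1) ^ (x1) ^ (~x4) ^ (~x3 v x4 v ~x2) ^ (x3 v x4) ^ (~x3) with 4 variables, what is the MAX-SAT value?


Enumerate all 16 truth assignments.
For each, count how many of the 13 clauses are satisfied.
The formula is not fully satisfiable, so the maximum is below 13.
Maximum simultaneously satisfiable clauses = 11.

11


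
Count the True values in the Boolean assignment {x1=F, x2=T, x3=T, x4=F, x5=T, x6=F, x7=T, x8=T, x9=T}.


The weight is the number of variables assigned True.
True variables: x2, x3, x5, x7, x8, x9.
Weight = 6.

6


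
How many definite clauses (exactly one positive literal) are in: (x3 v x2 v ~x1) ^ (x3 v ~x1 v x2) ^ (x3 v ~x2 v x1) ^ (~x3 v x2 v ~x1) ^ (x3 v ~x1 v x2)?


A definite clause has exactly one positive literal.
Clause 1: 2 positive -> not definite
Clause 2: 2 positive -> not definite
Clause 3: 2 positive -> not definite
Clause 4: 1 positive -> definite
Clause 5: 2 positive -> not definite
Definite clause count = 1.

1


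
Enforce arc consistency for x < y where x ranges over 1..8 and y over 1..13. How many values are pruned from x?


For the constraint x < y, x needs a supporting value in y's domain.
x can be at most 12 (one less than y's maximum).
Valid x values from domain: 8 out of 8.
Pruned = 8 - 8 = 0.

0


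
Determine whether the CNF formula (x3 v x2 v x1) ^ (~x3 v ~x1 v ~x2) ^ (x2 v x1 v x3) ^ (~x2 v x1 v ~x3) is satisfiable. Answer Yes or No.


Check all 8 possible truth assignments.
Number of satisfying assignments found: 5.
The formula is satisfiable.

Yes


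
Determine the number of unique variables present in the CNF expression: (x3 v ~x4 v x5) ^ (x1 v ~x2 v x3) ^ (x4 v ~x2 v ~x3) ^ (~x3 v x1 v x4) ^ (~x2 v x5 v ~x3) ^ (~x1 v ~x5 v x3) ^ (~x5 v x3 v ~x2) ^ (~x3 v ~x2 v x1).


Identify each distinct variable in the formula.
Variables found: x1, x2, x3, x4, x5.
Total distinct variables = 5.

5


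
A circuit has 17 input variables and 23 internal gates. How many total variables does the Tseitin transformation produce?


The Tseitin transformation introduces one auxiliary variable per gate.
Total variables = inputs + gates = 17 + 23 = 40.

40


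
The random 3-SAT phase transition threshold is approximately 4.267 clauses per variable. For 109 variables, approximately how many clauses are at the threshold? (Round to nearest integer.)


The 3-SAT phase transition occurs at approximately 4.267 clauses per variable.
m = 4.267 * 109 = 465.103.
Rounded to nearest integer: 465.

465


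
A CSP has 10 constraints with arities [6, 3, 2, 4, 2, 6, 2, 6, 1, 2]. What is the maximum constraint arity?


The arities are: 6, 3, 2, 4, 2, 6, 2, 6, 1, 2.
Scan for the maximum value.
Maximum arity = 6.

6


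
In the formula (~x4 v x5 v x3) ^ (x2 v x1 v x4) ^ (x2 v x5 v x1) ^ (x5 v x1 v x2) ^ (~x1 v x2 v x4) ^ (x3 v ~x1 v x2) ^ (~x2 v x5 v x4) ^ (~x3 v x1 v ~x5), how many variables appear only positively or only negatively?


A pure literal appears in only one polarity across all clauses.
No pure literals found.
Count = 0.

0


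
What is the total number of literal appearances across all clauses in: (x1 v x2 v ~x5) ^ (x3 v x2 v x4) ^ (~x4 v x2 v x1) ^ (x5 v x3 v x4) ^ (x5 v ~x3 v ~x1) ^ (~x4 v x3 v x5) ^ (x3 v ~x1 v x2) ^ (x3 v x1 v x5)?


Clause lengths: 3, 3, 3, 3, 3, 3, 3, 3.
Sum = 3 + 3 + 3 + 3 + 3 + 3 + 3 + 3 = 24.

24


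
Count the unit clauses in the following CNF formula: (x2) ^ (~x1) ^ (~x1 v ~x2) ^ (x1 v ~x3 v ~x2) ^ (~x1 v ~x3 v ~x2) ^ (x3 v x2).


A unit clause contains exactly one literal.
Unit clauses found: (x2), (~x1).
Count = 2.

2


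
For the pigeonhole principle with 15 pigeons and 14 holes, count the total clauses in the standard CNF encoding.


The PHP encoding has two parts:
1) At-least-one-hole clauses: 15 (one per pigeon, each with 14 literals).
2) At-most-one-pigeon-per-hole clauses: 14 holes * C(15,2) = 14 * 105 = 1470.
Total clauses = 15 + 1470 = 1485.

1485


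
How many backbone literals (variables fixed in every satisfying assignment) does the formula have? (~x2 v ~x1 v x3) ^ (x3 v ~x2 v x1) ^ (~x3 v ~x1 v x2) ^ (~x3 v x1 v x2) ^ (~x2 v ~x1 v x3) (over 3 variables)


Find all satisfying assignments: 4 model(s).
Check which variables have the same value in every model.
No variable is fixed across all models.
Backbone size = 0.

0


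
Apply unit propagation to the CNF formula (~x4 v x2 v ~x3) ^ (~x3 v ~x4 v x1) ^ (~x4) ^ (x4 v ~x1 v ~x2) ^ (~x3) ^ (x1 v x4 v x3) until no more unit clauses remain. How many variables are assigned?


Unit propagation repeatedly assigns the literal in any unit clause, then simplifies.
Assignments in order: x4 = F, x3 = F, x1 = T, x2 = F.
No further unit clauses remain.
Total variables assigned = 4.

4


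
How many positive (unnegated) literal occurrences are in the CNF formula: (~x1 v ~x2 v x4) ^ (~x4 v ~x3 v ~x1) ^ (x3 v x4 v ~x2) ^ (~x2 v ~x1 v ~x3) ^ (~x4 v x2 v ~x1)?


Scan each clause for unnegated literals.
Clause 1: 1 positive; Clause 2: 0 positive; Clause 3: 2 positive; Clause 4: 0 positive; Clause 5: 1 positive.
Total positive literal occurrences = 4.

4


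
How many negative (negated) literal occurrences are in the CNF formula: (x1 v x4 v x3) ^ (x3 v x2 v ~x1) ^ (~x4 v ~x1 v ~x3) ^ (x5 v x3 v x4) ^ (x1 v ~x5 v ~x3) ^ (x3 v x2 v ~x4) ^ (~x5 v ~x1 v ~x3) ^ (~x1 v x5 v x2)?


Scan each clause for negated literals.
Clause 1: 0 negative; Clause 2: 1 negative; Clause 3: 3 negative; Clause 4: 0 negative; Clause 5: 2 negative; Clause 6: 1 negative; Clause 7: 3 negative; Clause 8: 1 negative.
Total negative literal occurrences = 11.

11


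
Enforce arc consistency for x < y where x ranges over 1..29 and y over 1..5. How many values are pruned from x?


For the constraint x < y, x needs a supporting value in y's domain.
x can be at most 4 (one less than y's maximum).
Valid x values from domain: 4 out of 29.
Pruned = 29 - 4 = 25.

25


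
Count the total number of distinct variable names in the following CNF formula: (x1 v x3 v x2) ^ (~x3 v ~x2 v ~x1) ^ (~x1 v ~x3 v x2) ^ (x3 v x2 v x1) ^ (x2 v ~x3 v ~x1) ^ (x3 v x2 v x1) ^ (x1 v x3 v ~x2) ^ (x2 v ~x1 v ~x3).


Identify each distinct variable in the formula.
Variables found: x1, x2, x3.
Total distinct variables = 3.

3


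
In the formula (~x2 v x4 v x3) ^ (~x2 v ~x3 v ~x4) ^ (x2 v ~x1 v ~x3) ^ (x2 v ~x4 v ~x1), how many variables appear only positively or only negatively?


A pure literal appears in only one polarity across all clauses.
Pure literals: x1 (negative only).
Count = 1.

1


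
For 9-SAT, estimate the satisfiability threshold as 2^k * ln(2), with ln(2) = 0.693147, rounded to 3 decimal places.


Using the asymptotic formula: threshold ~ 2^k * ln(2).
2^9 = 512.
512 * 0.693147 = 354.891.

354.891


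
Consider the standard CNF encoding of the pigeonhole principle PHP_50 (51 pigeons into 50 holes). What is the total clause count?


The PHP encoding has two parts:
1) At-least-one-hole clauses: 51 (one per pigeon, each with 50 literals).
2) At-most-one-pigeon-per-hole clauses: 50 holes * C(51,2) = 50 * 1275 = 63750.
Total clauses = 51 + 63750 = 63801.

63801


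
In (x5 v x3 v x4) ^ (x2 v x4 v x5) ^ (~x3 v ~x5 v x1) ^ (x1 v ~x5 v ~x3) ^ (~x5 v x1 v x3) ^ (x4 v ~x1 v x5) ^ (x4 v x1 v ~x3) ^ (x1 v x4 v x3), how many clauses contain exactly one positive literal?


A definite clause has exactly one positive literal.
Clause 1: 3 positive -> not definite
Clause 2: 3 positive -> not definite
Clause 3: 1 positive -> definite
Clause 4: 1 positive -> definite
Clause 5: 2 positive -> not definite
Clause 6: 2 positive -> not definite
Clause 7: 2 positive -> not definite
Clause 8: 3 positive -> not definite
Definite clause count = 2.

2


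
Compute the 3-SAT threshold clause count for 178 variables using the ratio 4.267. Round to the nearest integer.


The 3-SAT phase transition occurs at approximately 4.267 clauses per variable.
m = 4.267 * 178 = 759.526.
Rounded to nearest integer: 760.

760


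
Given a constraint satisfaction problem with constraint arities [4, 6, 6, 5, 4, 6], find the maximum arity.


The arities are: 4, 6, 6, 5, 4, 6.
Scan for the maximum value.
Maximum arity = 6.

6


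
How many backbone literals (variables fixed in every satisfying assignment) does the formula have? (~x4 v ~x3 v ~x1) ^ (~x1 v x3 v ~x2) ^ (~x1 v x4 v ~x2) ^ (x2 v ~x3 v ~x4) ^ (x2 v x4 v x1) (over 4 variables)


Find all satisfying assignments: 8 model(s).
Check which variables have the same value in every model.
No variable is fixed across all models.
Backbone size = 0.

0


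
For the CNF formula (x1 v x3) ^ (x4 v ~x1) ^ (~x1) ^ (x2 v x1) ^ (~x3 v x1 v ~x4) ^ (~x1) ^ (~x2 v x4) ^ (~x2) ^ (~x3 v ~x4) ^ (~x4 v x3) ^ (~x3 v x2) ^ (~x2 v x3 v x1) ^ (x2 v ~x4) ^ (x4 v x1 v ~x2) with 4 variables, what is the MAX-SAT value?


Enumerate all 16 truth assignments.
For each, count how many of the 14 clauses are satisfied.
The formula is not fully satisfiable, so the maximum is below 14.
Maximum simultaneously satisfiable clauses = 12.

12


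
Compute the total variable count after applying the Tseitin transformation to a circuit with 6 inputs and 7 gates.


The Tseitin transformation introduces one auxiliary variable per gate.
Total variables = inputs + gates = 6 + 7 = 13.

13


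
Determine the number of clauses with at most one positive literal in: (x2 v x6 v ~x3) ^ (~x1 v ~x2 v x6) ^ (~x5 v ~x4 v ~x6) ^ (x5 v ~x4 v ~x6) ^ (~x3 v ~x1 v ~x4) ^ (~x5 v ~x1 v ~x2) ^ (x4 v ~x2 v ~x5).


A Horn clause has at most one positive literal.
Clause 1: 2 positive lit(s) -> not Horn
Clause 2: 1 positive lit(s) -> Horn
Clause 3: 0 positive lit(s) -> Horn
Clause 4: 1 positive lit(s) -> Horn
Clause 5: 0 positive lit(s) -> Horn
Clause 6: 0 positive lit(s) -> Horn
Clause 7: 1 positive lit(s) -> Horn
Total Horn clauses = 6.

6


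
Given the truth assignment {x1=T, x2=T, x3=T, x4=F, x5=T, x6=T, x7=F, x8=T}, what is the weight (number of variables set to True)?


The weight is the number of variables assigned True.
True variables: x1, x2, x3, x5, x6, x8.
Weight = 6.

6


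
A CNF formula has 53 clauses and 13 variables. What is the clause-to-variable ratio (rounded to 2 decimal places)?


Clause-to-variable ratio = clauses / variables.
53 / 13 = 4.08.

4.08


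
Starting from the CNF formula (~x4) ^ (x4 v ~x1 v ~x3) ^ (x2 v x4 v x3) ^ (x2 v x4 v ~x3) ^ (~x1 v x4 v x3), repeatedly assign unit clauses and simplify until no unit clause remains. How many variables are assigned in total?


Unit propagation repeatedly assigns the literal in any unit clause, then simplifies.
Assignments in order: x4 = F.
No further unit clauses remain.
Total variables assigned = 1.

1


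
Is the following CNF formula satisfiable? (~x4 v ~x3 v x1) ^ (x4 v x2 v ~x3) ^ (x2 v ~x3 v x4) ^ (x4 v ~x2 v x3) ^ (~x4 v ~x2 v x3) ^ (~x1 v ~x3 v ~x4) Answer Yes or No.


Check all 16 possible truth assignments.
Number of satisfying assignments found: 6.
The formula is satisfiable.

Yes


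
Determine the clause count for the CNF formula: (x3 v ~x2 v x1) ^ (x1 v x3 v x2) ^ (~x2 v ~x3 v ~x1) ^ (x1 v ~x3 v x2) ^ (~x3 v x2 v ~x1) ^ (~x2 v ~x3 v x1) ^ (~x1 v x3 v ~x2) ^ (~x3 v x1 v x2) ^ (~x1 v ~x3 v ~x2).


Each group enclosed in parentheses joined by ^ is one clause.
Counting the conjuncts: 9 clauses.

9


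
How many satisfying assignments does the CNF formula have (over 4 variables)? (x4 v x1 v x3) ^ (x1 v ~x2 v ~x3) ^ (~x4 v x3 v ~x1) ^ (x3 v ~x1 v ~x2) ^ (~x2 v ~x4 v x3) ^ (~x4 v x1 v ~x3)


Enumerate all 16 truth assignments over 4 variables.
Test each against every clause.
Satisfying assignments found: 7.

7


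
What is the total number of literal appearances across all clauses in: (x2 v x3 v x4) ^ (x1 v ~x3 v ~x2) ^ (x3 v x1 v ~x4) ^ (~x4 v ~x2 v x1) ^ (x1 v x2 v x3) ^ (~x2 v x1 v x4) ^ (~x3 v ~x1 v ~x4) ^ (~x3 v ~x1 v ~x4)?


Clause lengths: 3, 3, 3, 3, 3, 3, 3, 3.
Sum = 3 + 3 + 3 + 3 + 3 + 3 + 3 + 3 = 24.

24


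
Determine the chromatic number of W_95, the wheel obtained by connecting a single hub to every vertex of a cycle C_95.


W_95 consists of the cycle C_95 together with a hub vertex adjacent to every cycle vertex.
The cycle C_95 needs 3 colors (odd cycle -> 3).
The hub is adjacent to every cycle vertex, so it must receive a new color distinct from all of them.
Chromatic number = 3 + 1 = 4.

4


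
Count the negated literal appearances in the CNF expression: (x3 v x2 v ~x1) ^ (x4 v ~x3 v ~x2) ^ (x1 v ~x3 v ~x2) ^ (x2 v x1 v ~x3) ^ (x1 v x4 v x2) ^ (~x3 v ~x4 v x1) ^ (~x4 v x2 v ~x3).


Scan each clause for negated literals.
Clause 1: 1 negative; Clause 2: 2 negative; Clause 3: 2 negative; Clause 4: 1 negative; Clause 5: 0 negative; Clause 6: 2 negative; Clause 7: 2 negative.
Total negative literal occurrences = 10.

10


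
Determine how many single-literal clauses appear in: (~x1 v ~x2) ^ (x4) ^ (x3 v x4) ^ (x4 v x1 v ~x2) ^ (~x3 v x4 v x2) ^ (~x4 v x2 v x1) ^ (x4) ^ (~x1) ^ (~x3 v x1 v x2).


A unit clause contains exactly one literal.
Unit clauses found: (x4), (x4), (~x1).
Count = 3.

3


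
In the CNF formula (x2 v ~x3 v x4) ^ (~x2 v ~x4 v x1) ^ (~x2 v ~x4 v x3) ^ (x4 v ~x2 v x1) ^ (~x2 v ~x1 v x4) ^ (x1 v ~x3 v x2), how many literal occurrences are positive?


Scan each clause for unnegated literals.
Clause 1: 2 positive; Clause 2: 1 positive; Clause 3: 1 positive; Clause 4: 2 positive; Clause 5: 1 positive; Clause 6: 2 positive.
Total positive literal occurrences = 9.

9


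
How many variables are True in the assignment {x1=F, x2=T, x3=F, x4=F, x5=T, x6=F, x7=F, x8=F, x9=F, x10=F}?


The weight is the number of variables assigned True.
True variables: x2, x5.
Weight = 2.

2


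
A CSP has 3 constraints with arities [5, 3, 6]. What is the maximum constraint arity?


The arities are: 5, 3, 6.
Scan for the maximum value.
Maximum arity = 6.

6


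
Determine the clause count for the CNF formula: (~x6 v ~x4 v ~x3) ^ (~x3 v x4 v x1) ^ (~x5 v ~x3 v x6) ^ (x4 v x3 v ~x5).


Each group enclosed in parentheses joined by ^ is one clause.
Counting the conjuncts: 4 clauses.

4


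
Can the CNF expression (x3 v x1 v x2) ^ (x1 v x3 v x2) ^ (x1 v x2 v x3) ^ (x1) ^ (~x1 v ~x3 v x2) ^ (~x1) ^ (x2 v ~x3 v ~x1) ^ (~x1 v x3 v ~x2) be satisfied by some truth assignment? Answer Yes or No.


Check all 8 possible truth assignments.
Number of satisfying assignments found: 0.
The formula is unsatisfiable.

No


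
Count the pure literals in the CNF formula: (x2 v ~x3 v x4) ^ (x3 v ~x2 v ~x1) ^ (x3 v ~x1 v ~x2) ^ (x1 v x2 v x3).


A pure literal appears in only one polarity across all clauses.
Pure literals: x4 (positive only).
Count = 1.

1


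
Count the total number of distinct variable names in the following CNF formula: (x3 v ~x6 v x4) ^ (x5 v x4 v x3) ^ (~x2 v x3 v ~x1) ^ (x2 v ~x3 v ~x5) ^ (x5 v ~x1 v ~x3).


Identify each distinct variable in the formula.
Variables found: x1, x2, x3, x4, x5, x6.
Total distinct variables = 6.

6


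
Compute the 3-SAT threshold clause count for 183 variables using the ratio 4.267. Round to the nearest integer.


The 3-SAT phase transition occurs at approximately 4.267 clauses per variable.
m = 4.267 * 183 = 780.861.
Rounded to nearest integer: 781.

781


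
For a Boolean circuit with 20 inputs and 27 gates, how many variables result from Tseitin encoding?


The Tseitin transformation introduces one auxiliary variable per gate.
Total variables = inputs + gates = 20 + 27 = 47.

47


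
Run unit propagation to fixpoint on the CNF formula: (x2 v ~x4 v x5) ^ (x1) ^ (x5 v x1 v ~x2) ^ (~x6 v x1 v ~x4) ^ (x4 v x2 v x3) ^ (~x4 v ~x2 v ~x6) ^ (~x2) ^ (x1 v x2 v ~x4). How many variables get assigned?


Unit propagation repeatedly assigns the literal in any unit clause, then simplifies.
Assignments in order: x1 = T, x2 = F.
No further unit clauses remain.
Total variables assigned = 2.

2


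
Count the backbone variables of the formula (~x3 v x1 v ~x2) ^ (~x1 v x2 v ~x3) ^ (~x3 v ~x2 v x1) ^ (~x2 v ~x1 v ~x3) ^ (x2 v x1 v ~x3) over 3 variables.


Find all satisfying assignments: 4 model(s).
Check which variables have the same value in every model.
Fixed variables: x3=F.
Backbone size = 1.

1


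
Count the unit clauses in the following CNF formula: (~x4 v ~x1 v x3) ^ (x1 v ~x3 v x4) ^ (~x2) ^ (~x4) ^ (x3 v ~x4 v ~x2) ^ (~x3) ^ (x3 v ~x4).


A unit clause contains exactly one literal.
Unit clauses found: (~x2), (~x4), (~x3).
Count = 3.

3
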